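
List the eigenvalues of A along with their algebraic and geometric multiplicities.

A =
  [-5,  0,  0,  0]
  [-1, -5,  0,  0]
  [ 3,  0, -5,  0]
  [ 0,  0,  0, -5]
λ = -5: alg = 4, geom = 3

Step 1 — factor the characteristic polynomial to read off the algebraic multiplicities:
  χ_A(x) = (x + 5)^4

Step 2 — compute geometric multiplicities via the rank-nullity identity g(λ) = n − rank(A − λI):
  rank(A − (-5)·I) = 1, so dim ker(A − (-5)·I) = n − 1 = 3

Summary:
  λ = -5: algebraic multiplicity = 4, geometric multiplicity = 3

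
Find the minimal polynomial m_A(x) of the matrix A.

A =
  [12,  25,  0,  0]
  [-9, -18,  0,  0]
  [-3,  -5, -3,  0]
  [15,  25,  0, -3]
x^2 + 6*x + 9

The characteristic polynomial is χ_A(x) = (x + 3)^4, so the eigenvalues are known. The minimal polynomial is
  m_A(x) = Π_λ (x − λ)^{k_λ}
where k_λ is the size of the *largest* Jordan block for λ (equivalently, the smallest k with (A − λI)^k v = 0 for every generalised eigenvector v of λ).

  λ = -3: largest Jordan block has size 2, contributing (x + 3)^2

So m_A(x) = (x + 3)^2 = x^2 + 6*x + 9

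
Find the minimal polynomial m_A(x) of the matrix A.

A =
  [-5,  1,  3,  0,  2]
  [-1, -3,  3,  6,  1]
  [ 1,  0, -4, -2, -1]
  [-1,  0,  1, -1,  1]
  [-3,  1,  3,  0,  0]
x^4 + 10*x^3 + 37*x^2 + 60*x + 36

The characteristic polynomial is χ_A(x) = (x + 2)^2*(x + 3)^3, so the eigenvalues are known. The minimal polynomial is
  m_A(x) = Π_λ (x − λ)^{k_λ}
where k_λ is the size of the *largest* Jordan block for λ (equivalently, the smallest k with (A − λI)^k v = 0 for every generalised eigenvector v of λ).

  λ = -3: largest Jordan block has size 2, contributing (x + 3)^2
  λ = -2: largest Jordan block has size 2, contributing (x + 2)^2

So m_A(x) = (x + 2)^2*(x + 3)^2 = x^4 + 10*x^3 + 37*x^2 + 60*x + 36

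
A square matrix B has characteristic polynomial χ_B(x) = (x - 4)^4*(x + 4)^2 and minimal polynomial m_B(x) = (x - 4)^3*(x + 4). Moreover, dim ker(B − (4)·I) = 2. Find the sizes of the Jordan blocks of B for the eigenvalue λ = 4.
Block sizes for λ = 4: [3, 1]

Step 1 — from the characteristic polynomial, algebraic multiplicity of λ = 4 is 4. From dim ker(B − (4)·I) = 2, there are exactly 2 Jordan blocks for λ = 4.
Step 2 — from the minimal polynomial, the factor (x − 4)^3 tells us the largest block for λ = 4 has size 3.
Step 3 — with total size 4, 2 blocks, and largest block 3, the block sizes (in nonincreasing order) are [3, 1].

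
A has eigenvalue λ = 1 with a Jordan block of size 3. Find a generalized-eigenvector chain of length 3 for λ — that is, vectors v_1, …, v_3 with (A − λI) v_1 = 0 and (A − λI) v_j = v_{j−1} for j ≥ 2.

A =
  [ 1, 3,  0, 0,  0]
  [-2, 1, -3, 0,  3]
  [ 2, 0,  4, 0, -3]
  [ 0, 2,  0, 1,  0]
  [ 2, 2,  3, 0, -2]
A Jordan chain for λ = 1 of length 3:
v_1 = (-6, 0, 0, -4, -4)ᵀ
v_2 = (0, -2, 2, 0, 2)ᵀ
v_3 = (1, 0, 0, 0, 0)ᵀ

Let N = A − (1)·I. We want v_3 with N^3 v_3 = 0 but N^2 v_3 ≠ 0; then v_{j-1} := N · v_j for j = 3, …, 2.

Pick v_3 = (1, 0, 0, 0, 0)ᵀ.
Then v_2 = N · v_3 = (0, -2, 2, 0, 2)ᵀ.
Then v_1 = N · v_2 = (-6, 0, 0, -4, -4)ᵀ.

Sanity check: (A − (1)·I) v_1 = (0, 0, 0, 0, 0)ᵀ = 0. ✓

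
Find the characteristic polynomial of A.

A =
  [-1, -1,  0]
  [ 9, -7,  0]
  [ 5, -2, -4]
x^3 + 12*x^2 + 48*x + 64

Expanding det(x·I − A) (e.g. by cofactor expansion or by noting that A is similar to its Jordan form J, which has the same characteristic polynomial as A) gives
  χ_A(x) = x^3 + 12*x^2 + 48*x + 64
which factors as (x + 4)^3. The eigenvalues (with algebraic multiplicities) are λ = -4 with multiplicity 3.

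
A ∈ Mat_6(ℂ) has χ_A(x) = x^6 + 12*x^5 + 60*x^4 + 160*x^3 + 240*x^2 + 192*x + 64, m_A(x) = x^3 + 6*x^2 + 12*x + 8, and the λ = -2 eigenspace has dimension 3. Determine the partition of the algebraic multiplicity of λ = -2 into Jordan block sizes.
Block sizes for λ = -2: [3, 2, 1]

Step 1 — from the characteristic polynomial, algebraic multiplicity of λ = -2 is 6. From dim ker(A − (-2)·I) = 3, there are exactly 3 Jordan blocks for λ = -2.
Step 2 — from the minimal polynomial, the factor (x + 2)^3 tells us the largest block for λ = -2 has size 3.
Step 3 — with total size 6, 3 blocks, and largest block 3, the block sizes (in nonincreasing order) are [3, 2, 1].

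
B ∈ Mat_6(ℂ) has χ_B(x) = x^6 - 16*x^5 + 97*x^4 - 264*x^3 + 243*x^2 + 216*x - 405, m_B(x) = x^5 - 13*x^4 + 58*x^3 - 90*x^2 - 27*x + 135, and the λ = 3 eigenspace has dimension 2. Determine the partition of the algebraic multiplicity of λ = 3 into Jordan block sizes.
Block sizes for λ = 3: [3, 1]

Step 1 — from the characteristic polynomial, algebraic multiplicity of λ = 3 is 4. From dim ker(B − (3)·I) = 2, there are exactly 2 Jordan blocks for λ = 3.
Step 2 — from the minimal polynomial, the factor (x − 3)^3 tells us the largest block for λ = 3 has size 3.
Step 3 — with total size 4, 2 blocks, and largest block 3, the block sizes (in nonincreasing order) are [3, 1].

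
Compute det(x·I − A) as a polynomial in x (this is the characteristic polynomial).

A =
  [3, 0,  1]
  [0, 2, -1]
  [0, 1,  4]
x^3 - 9*x^2 + 27*x - 27

Expanding det(x·I − A) (e.g. by cofactor expansion or by noting that A is similar to its Jordan form J, which has the same characteristic polynomial as A) gives
  χ_A(x) = x^3 - 9*x^2 + 27*x - 27
which factors as (x - 3)^3. The eigenvalues (with algebraic multiplicities) are λ = 3 with multiplicity 3.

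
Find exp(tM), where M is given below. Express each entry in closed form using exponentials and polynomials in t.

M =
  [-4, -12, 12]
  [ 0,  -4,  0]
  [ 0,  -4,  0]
e^{tM} =
  [exp(-4*t), -3 + 3*exp(-4*t), 3 - 3*exp(-4*t)]
  [0, exp(-4*t), 0]
  [0, -1 + exp(-4*t), 1]

Strategy: write M = P · J · P⁻¹ where J is a Jordan canonical form, so e^{tM} = P · e^{tJ} · P⁻¹, and e^{tJ} can be computed block-by-block.

M has Jordan form
J =
  [-4,  0, 0]
  [ 0, -4, 0]
  [ 0,  0, 0]
(up to reordering of blocks).

Per-block formulas:
  For a 1×1 block at λ = -4: exp(t · [-4]) = [e^(-4t)].
  For a 1×1 block at λ = 0: exp(t · [0]) = [e^(0t)].

After assembling e^{tJ} and conjugating by P, we get:

e^{tM} =
  [exp(-4*t), -3 + 3*exp(-4*t), 3 - 3*exp(-4*t)]
  [0, exp(-4*t), 0]
  [0, -1 + exp(-4*t), 1]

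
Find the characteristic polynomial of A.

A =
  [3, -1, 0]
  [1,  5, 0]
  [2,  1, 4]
x^3 - 12*x^2 + 48*x - 64

Expanding det(x·I − A) (e.g. by cofactor expansion or by noting that A is similar to its Jordan form J, which has the same characteristic polynomial as A) gives
  χ_A(x) = x^3 - 12*x^2 + 48*x - 64
which factors as (x - 4)^3. The eigenvalues (with algebraic multiplicities) are λ = 4 with multiplicity 3.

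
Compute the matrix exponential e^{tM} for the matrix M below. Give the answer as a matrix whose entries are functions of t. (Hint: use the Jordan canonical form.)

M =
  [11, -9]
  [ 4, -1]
e^{tM} =
  [6*t*exp(5*t) + exp(5*t), -9*t*exp(5*t)]
  [4*t*exp(5*t), -6*t*exp(5*t) + exp(5*t)]

Strategy: write M = P · J · P⁻¹ where J is a Jordan canonical form, so e^{tM} = P · e^{tJ} · P⁻¹, and e^{tJ} can be computed block-by-block.

M has Jordan form
J =
  [5, 1]
  [0, 5]
(up to reordering of blocks).

Per-block formulas:
  For a 2×2 Jordan block J_2(5): exp(t · J_2(5)) = e^(5t)·(I + t·N), where N is the 2×2 nilpotent shift.

After assembling e^{tJ} and conjugating by P, we get:

e^{tM} =
  [6*t*exp(5*t) + exp(5*t), -9*t*exp(5*t)]
  [4*t*exp(5*t), -6*t*exp(5*t) + exp(5*t)]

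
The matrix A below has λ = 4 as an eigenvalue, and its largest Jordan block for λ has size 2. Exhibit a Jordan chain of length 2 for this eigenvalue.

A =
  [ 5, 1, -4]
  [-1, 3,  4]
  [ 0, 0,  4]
A Jordan chain for λ = 4 of length 2:
v_1 = (1, -1, 0)ᵀ
v_2 = (1, 0, 0)ᵀ

Let N = A − (4)·I. We want v_2 with N^2 v_2 = 0 but N^1 v_2 ≠ 0; then v_{j-1} := N · v_j for j = 2, …, 2.

Pick v_2 = (1, 0, 0)ᵀ.
Then v_1 = N · v_2 = (1, -1, 0)ᵀ.

Sanity check: (A − (4)·I) v_1 = (0, 0, 0)ᵀ = 0. ✓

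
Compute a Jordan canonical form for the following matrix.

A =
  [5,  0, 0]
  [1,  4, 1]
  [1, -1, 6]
J_2(5) ⊕ J_1(5)

The characteristic polynomial is
  det(x·I − A) = x^3 - 15*x^2 + 75*x - 125 = (x - 5)^3

Eigenvalues and multiplicities (the geometric multiplicity of λ is n − rank(A − λI), which equals the number of Jordan blocks for λ):
  λ = 5: algebraic multiplicity = 3, geometric multiplicity = 2

Determining the block sizes for each eigenvalue:
  λ = 5: 2 blocks summing to 3 forces exactly one block of size 2 and the rest size 1 → block sizes [2, 1]

Assembling the blocks gives a Jordan form
J =
  [5, 1, 0]
  [0, 5, 0]
  [0, 0, 5]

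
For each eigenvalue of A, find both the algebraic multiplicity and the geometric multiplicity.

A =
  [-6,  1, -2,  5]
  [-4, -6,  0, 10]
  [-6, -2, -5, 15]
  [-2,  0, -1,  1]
λ = -4: alg = 4, geom = 2

Step 1 — factor the characteristic polynomial to read off the algebraic multiplicities:
  χ_A(x) = (x + 4)^4

Step 2 — compute geometric multiplicities via the rank-nullity identity g(λ) = n − rank(A − λI):
  rank(A − (-4)·I) = 2, so dim ker(A − (-4)·I) = n − 2 = 2

Summary:
  λ = -4: algebraic multiplicity = 4, geometric multiplicity = 2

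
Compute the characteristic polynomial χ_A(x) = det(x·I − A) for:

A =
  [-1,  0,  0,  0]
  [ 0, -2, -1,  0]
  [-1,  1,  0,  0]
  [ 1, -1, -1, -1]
x^4 + 4*x^3 + 6*x^2 + 4*x + 1

Expanding det(x·I − A) (e.g. by cofactor expansion or by noting that A is similar to its Jordan form J, which has the same characteristic polynomial as A) gives
  χ_A(x) = x^4 + 4*x^3 + 6*x^2 + 4*x + 1
which factors as (x + 1)^4. The eigenvalues (with algebraic multiplicities) are λ = -1 with multiplicity 4.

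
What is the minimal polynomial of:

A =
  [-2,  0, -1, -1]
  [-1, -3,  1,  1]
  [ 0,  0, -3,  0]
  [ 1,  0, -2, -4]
x^3 + 9*x^2 + 27*x + 27

The characteristic polynomial is χ_A(x) = (x + 3)^4, so the eigenvalues are known. The minimal polynomial is
  m_A(x) = Π_λ (x − λ)^{k_λ}
where k_λ is the size of the *largest* Jordan block for λ (equivalently, the smallest k with (A − λI)^k v = 0 for every generalised eigenvector v of λ).

  λ = -3: largest Jordan block has size 3, contributing (x + 3)^3

So m_A(x) = (x + 3)^3 = x^3 + 9*x^2 + 27*x + 27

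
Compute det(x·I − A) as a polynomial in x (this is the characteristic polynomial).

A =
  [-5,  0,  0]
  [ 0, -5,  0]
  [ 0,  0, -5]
x^3 + 15*x^2 + 75*x + 125

Expanding det(x·I − A) (e.g. by cofactor expansion or by noting that A is similar to its Jordan form J, which has the same characteristic polynomial as A) gives
  χ_A(x) = x^3 + 15*x^2 + 75*x + 125
which factors as (x + 5)^3. The eigenvalues (with algebraic multiplicities) are λ = -5 with multiplicity 3.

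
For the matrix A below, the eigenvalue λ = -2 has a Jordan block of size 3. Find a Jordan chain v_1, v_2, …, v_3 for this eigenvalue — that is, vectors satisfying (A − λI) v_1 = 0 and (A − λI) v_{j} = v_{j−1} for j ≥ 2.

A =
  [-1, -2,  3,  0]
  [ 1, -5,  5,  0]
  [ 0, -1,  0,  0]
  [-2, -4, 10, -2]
A Jordan chain for λ = -2 of length 3:
v_1 = (-1, -2, -1, -6)ᵀ
v_2 = (1, 1, 0, -2)ᵀ
v_3 = (1, 0, 0, 0)ᵀ

Let N = A − (-2)·I. We want v_3 with N^3 v_3 = 0 but N^2 v_3 ≠ 0; then v_{j-1} := N · v_j for j = 3, …, 2.

Pick v_3 = (1, 0, 0, 0)ᵀ.
Then v_2 = N · v_3 = (1, 1, 0, -2)ᵀ.
Then v_1 = N · v_2 = (-1, -2, -1, -6)ᵀ.

Sanity check: (A − (-2)·I) v_1 = (0, 0, 0, 0)ᵀ = 0. ✓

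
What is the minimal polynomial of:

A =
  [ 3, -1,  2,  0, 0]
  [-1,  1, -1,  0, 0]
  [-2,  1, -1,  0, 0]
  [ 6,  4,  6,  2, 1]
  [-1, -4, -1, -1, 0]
x^3 - 3*x^2 + 3*x - 1

The characteristic polynomial is χ_A(x) = (x - 1)^5, so the eigenvalues are known. The minimal polynomial is
  m_A(x) = Π_λ (x − λ)^{k_λ}
where k_λ is the size of the *largest* Jordan block for λ (equivalently, the smallest k with (A − λI)^k v = 0 for every generalised eigenvector v of λ).

  λ = 1: largest Jordan block has size 3, contributing (x − 1)^3

So m_A(x) = (x - 1)^3 = x^3 - 3*x^2 + 3*x - 1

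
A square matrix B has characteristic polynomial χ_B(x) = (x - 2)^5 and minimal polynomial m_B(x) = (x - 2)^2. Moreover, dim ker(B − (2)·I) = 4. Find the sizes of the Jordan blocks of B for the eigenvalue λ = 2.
Block sizes for λ = 2: [2, 1, 1, 1]

Step 1 — from the characteristic polynomial, algebraic multiplicity of λ = 2 is 5. From dim ker(B − (2)·I) = 4, there are exactly 4 Jordan blocks for λ = 2.
Step 2 — from the minimal polynomial, the factor (x − 2)^2 tells us the largest block for λ = 2 has size 2.
Step 3 — with total size 5, 4 blocks, and largest block 2, the block sizes (in nonincreasing order) are [2, 1, 1, 1].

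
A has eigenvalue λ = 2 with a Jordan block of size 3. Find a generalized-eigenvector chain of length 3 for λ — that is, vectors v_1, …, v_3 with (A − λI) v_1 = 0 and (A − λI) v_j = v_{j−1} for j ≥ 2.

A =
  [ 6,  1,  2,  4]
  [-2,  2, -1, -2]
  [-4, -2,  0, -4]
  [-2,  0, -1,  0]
A Jordan chain for λ = 2 of length 3:
v_1 = (-2, 0, 4, 0)ᵀ
v_2 = (4, -2, -4, -2)ᵀ
v_3 = (1, 0, 0, 0)ᵀ

Let N = A − (2)·I. We want v_3 with N^3 v_3 = 0 but N^2 v_3 ≠ 0; then v_{j-1} := N · v_j for j = 3, …, 2.

Pick v_3 = (1, 0, 0, 0)ᵀ.
Then v_2 = N · v_3 = (4, -2, -4, -2)ᵀ.
Then v_1 = N · v_2 = (-2, 0, 4, 0)ᵀ.

Sanity check: (A − (2)·I) v_1 = (0, 0, 0, 0)ᵀ = 0. ✓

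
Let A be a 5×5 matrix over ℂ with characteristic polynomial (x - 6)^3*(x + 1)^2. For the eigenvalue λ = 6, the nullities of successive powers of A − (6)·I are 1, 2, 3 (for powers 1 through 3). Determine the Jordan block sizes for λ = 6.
Block sizes for λ = 6: [3]

From the dimensions of kernels of powers, the number of Jordan blocks of size at least j is d_j − d_{j−1} where d_j = dim ker(N^j) (with d_0 = 0). Computing the differences gives [1, 1, 1].
The number of blocks of size exactly k is (#blocks of size ≥ k) − (#blocks of size ≥ k + 1), so the partition is: 1 block(s) of size 3.
In nonincreasing order the block sizes are [3].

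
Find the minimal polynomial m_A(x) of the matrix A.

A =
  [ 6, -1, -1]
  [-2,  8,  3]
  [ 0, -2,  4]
x^3 - 18*x^2 + 108*x - 216

The characteristic polynomial is χ_A(x) = (x - 6)^3, so the eigenvalues are known. The minimal polynomial is
  m_A(x) = Π_λ (x − λ)^{k_λ}
where k_λ is the size of the *largest* Jordan block for λ (equivalently, the smallest k with (A − λI)^k v = 0 for every generalised eigenvector v of λ).

  λ = 6: largest Jordan block has size 3, contributing (x − 6)^3

So m_A(x) = (x - 6)^3 = x^3 - 18*x^2 + 108*x - 216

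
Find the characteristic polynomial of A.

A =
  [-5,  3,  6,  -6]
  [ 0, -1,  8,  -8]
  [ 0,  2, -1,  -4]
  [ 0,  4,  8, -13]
x^4 + 20*x^3 + 150*x^2 + 500*x + 625

Expanding det(x·I − A) (e.g. by cofactor expansion or by noting that A is similar to its Jordan form J, which has the same characteristic polynomial as A) gives
  χ_A(x) = x^4 + 20*x^3 + 150*x^2 + 500*x + 625
which factors as (x + 5)^4. The eigenvalues (with algebraic multiplicities) are λ = -5 with multiplicity 4.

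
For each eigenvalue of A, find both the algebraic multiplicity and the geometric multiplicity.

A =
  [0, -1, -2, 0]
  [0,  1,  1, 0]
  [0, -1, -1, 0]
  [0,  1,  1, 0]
λ = 0: alg = 4, geom = 2

Step 1 — factor the characteristic polynomial to read off the algebraic multiplicities:
  χ_A(x) = x^4

Step 2 — compute geometric multiplicities via the rank-nullity identity g(λ) = n − rank(A − λI):
  rank(A − (0)·I) = 2, so dim ker(A − (0)·I) = n − 2 = 2

Summary:
  λ = 0: algebraic multiplicity = 4, geometric multiplicity = 2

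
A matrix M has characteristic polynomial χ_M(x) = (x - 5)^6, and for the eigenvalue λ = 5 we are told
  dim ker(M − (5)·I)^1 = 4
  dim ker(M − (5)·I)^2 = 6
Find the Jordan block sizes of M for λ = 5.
Block sizes for λ = 5: [2, 2, 1, 1]

From the dimensions of kernels of powers, the number of Jordan blocks of size at least j is d_j − d_{j−1} where d_j = dim ker(N^j) (with d_0 = 0). Computing the differences gives [4, 2].
The number of blocks of size exactly k is (#blocks of size ≥ k) − (#blocks of size ≥ k + 1), so the partition is: 2 block(s) of size 1, 2 block(s) of size 2.
In nonincreasing order the block sizes are [2, 2, 1, 1].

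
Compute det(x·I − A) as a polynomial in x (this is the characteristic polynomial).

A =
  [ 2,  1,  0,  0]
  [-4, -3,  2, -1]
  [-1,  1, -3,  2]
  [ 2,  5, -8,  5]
x^4 - x^3

Expanding det(x·I − A) (e.g. by cofactor expansion or by noting that A is similar to its Jordan form J, which has the same characteristic polynomial as A) gives
  χ_A(x) = x^4 - x^3
which factors as x^3*(x - 1). The eigenvalues (with algebraic multiplicities) are λ = 0 with multiplicity 3, λ = 1 with multiplicity 1.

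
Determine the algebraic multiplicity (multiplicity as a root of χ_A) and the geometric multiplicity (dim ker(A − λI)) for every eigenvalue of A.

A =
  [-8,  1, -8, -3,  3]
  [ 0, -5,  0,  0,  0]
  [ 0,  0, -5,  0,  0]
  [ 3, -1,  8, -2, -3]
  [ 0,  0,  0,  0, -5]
λ = -5: alg = 5, geom = 4

Step 1 — factor the characteristic polynomial to read off the algebraic multiplicities:
  χ_A(x) = (x + 5)^5

Step 2 — compute geometric multiplicities via the rank-nullity identity g(λ) = n − rank(A − λI):
  rank(A − (-5)·I) = 1, so dim ker(A − (-5)·I) = n − 1 = 4

Summary:
  λ = -5: algebraic multiplicity = 5, geometric multiplicity = 4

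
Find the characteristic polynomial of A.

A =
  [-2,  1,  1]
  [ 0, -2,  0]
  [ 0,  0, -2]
x^3 + 6*x^2 + 12*x + 8

Expanding det(x·I − A) (e.g. by cofactor expansion or by noting that A is similar to its Jordan form J, which has the same characteristic polynomial as A) gives
  χ_A(x) = x^3 + 6*x^2 + 12*x + 8
which factors as (x + 2)^3. The eigenvalues (with algebraic multiplicities) are λ = -2 with multiplicity 3.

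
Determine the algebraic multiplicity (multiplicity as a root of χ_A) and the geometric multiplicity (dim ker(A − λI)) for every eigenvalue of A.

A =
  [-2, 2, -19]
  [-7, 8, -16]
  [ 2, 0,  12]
λ = 6: alg = 3, geom = 1

Step 1 — factor the characteristic polynomial to read off the algebraic multiplicities:
  χ_A(x) = (x - 6)^3

Step 2 — compute geometric multiplicities via the rank-nullity identity g(λ) = n − rank(A − λI):
  rank(A − (6)·I) = 2, so dim ker(A − (6)·I) = n − 2 = 1

Summary:
  λ = 6: algebraic multiplicity = 3, geometric multiplicity = 1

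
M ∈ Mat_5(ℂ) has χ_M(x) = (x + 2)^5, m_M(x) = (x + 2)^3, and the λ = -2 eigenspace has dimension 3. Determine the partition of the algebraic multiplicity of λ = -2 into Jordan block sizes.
Block sizes for λ = -2: [3, 1, 1]

Step 1 — from the characteristic polynomial, algebraic multiplicity of λ = -2 is 5. From dim ker(M − (-2)·I) = 3, there are exactly 3 Jordan blocks for λ = -2.
Step 2 — from the minimal polynomial, the factor (x + 2)^3 tells us the largest block for λ = -2 has size 3.
Step 3 — with total size 5, 3 blocks, and largest block 3, the block sizes (in nonincreasing order) are [3, 1, 1].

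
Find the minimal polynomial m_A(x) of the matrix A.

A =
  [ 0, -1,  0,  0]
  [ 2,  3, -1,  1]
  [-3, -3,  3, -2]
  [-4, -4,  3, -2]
x^3 - 3*x^2 + 3*x - 1

The characteristic polynomial is χ_A(x) = (x - 1)^4, so the eigenvalues are known. The minimal polynomial is
  m_A(x) = Π_λ (x − λ)^{k_λ}
where k_λ is the size of the *largest* Jordan block for λ (equivalently, the smallest k with (A − λI)^k v = 0 for every generalised eigenvector v of λ).

  λ = 1: largest Jordan block has size 3, contributing (x − 1)^3

So m_A(x) = (x - 1)^3 = x^3 - 3*x^2 + 3*x - 1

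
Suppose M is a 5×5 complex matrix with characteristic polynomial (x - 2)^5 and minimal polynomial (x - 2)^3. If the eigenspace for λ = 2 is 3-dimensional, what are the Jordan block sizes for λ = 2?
Block sizes for λ = 2: [3, 1, 1]

Step 1 — from the characteristic polynomial, algebraic multiplicity of λ = 2 is 5. From dim ker(M − (2)·I) = 3, there are exactly 3 Jordan blocks for λ = 2.
Step 2 — from the minimal polynomial, the factor (x − 2)^3 tells us the largest block for λ = 2 has size 3.
Step 3 — with total size 5, 3 blocks, and largest block 3, the block sizes (in nonincreasing order) are [3, 1, 1].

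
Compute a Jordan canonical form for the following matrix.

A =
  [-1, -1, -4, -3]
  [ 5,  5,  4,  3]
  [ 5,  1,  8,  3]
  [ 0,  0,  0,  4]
J_2(4) ⊕ J_1(4) ⊕ J_1(4)

The characteristic polynomial is
  det(x·I − A) = x^4 - 16*x^3 + 96*x^2 - 256*x + 256 = (x - 4)^4

Eigenvalues and multiplicities (the geometric multiplicity of λ is n − rank(A − λI), which equals the number of Jordan blocks for λ):
  λ = 4: algebraic multiplicity = 4, geometric multiplicity = 3

Determining the block sizes for each eigenvalue:
  λ = 4: 3 blocks summing to 4 forces exactly one block of size 2 and the rest size 1 → block sizes [2, 1, 1]

Assembling the blocks gives a Jordan form
J =
  [4, 1, 0, 0]
  [0, 4, 0, 0]
  [0, 0, 4, 0]
  [0, 0, 0, 4]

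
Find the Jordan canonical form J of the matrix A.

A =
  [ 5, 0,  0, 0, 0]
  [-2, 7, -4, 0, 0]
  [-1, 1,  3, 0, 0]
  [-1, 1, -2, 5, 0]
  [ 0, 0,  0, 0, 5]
J_2(5) ⊕ J_1(5) ⊕ J_1(5) ⊕ J_1(5)

The characteristic polynomial is
  det(x·I − A) = x^5 - 25*x^4 + 250*x^3 - 1250*x^2 + 3125*x - 3125 = (x - 5)^5

Eigenvalues and multiplicities (the geometric multiplicity of λ is n − rank(A − λI), which equals the number of Jordan blocks for λ):
  λ = 5: algebraic multiplicity = 5, geometric multiplicity = 4

Determining the block sizes for each eigenvalue:
  λ = 5: 4 blocks summing to 5 forces exactly one block of size 2 and the rest size 1 → block sizes [2, 1, 1, 1]

Assembling the blocks gives a Jordan form
J =
  [5, 1, 0, 0, 0]
  [0, 5, 0, 0, 0]
  [0, 0, 5, 0, 0]
  [0, 0, 0, 5, 0]
  [0, 0, 0, 0, 5]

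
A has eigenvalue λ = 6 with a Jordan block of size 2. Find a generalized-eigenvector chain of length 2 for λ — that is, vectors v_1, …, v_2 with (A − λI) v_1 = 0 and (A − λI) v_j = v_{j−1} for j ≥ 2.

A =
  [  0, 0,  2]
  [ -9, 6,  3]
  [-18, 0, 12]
A Jordan chain for λ = 6 of length 2:
v_1 = (-6, -9, -18)ᵀ
v_2 = (1, 0, 0)ᵀ

Let N = A − (6)·I. We want v_2 with N^2 v_2 = 0 but N^1 v_2 ≠ 0; then v_{j-1} := N · v_j for j = 2, …, 2.

Pick v_2 = (1, 0, 0)ᵀ.
Then v_1 = N · v_2 = (-6, -9, -18)ᵀ.

Sanity check: (A − (6)·I) v_1 = (0, 0, 0)ᵀ = 0. ✓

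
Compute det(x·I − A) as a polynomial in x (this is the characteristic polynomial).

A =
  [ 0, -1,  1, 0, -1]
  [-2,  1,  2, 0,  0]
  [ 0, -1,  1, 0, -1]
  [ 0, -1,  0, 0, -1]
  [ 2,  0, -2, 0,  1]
x^5 - 3*x^4 + 3*x^3 - x^2

Expanding det(x·I − A) (e.g. by cofactor expansion or by noting that A is similar to its Jordan form J, which has the same characteristic polynomial as A) gives
  χ_A(x) = x^5 - 3*x^4 + 3*x^3 - x^2
which factors as x^2*(x - 1)^3. The eigenvalues (with algebraic multiplicities) are λ = 0 with multiplicity 2, λ = 1 with multiplicity 3.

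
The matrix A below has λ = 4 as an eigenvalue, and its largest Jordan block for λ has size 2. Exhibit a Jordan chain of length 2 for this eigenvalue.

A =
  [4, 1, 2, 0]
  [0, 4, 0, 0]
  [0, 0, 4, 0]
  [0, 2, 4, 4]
A Jordan chain for λ = 4 of length 2:
v_1 = (1, 0, 0, 2)ᵀ
v_2 = (0, 1, 0, 0)ᵀ

Let N = A − (4)·I. We want v_2 with N^2 v_2 = 0 but N^1 v_2 ≠ 0; then v_{j-1} := N · v_j for j = 2, …, 2.

Pick v_2 = (0, 1, 0, 0)ᵀ.
Then v_1 = N · v_2 = (1, 0, 0, 2)ᵀ.

Sanity check: (A − (4)·I) v_1 = (0, 0, 0, 0)ᵀ = 0. ✓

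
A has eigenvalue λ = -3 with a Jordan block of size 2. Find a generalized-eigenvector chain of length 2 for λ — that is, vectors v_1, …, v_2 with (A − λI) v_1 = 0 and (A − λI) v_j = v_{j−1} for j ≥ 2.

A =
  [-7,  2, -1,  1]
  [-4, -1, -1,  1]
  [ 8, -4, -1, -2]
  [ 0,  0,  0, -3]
A Jordan chain for λ = -3 of length 2:
v_1 = (-4, -4, 8, 0)ᵀ
v_2 = (1, 0, 0, 0)ᵀ

Let N = A − (-3)·I. We want v_2 with N^2 v_2 = 0 but N^1 v_2 ≠ 0; then v_{j-1} := N · v_j for j = 2, …, 2.

Pick v_2 = (1, 0, 0, 0)ᵀ.
Then v_1 = N · v_2 = (-4, -4, 8, 0)ᵀ.

Sanity check: (A − (-3)·I) v_1 = (0, 0, 0, 0)ᵀ = 0. ✓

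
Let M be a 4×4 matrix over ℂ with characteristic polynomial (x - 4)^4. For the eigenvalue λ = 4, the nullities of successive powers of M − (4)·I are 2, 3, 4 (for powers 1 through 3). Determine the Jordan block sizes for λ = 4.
Block sizes for λ = 4: [3, 1]

From the dimensions of kernels of powers, the number of Jordan blocks of size at least j is d_j − d_{j−1} where d_j = dim ker(N^j) (with d_0 = 0). Computing the differences gives [2, 1, 1].
The number of blocks of size exactly k is (#blocks of size ≥ k) − (#blocks of size ≥ k + 1), so the partition is: 1 block(s) of size 1, 1 block(s) of size 3.
In nonincreasing order the block sizes are [3, 1].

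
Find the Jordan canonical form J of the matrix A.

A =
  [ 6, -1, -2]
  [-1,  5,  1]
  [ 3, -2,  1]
J_3(4)

The characteristic polynomial is
  det(x·I − A) = x^3 - 12*x^2 + 48*x - 64 = (x - 4)^3

Eigenvalues and multiplicities (the geometric multiplicity of λ is n − rank(A − λI), which equals the number of Jordan blocks for λ):
  λ = 4: algebraic multiplicity = 3, geometric multiplicity = 1

Determining the block sizes for each eigenvalue:
  λ = 4: one block (gm = 1), so the single block has size am = 3 → block sizes [3]

Assembling the blocks gives a Jordan form
J =
  [4, 1, 0]
  [0, 4, 1]
  [0, 0, 4]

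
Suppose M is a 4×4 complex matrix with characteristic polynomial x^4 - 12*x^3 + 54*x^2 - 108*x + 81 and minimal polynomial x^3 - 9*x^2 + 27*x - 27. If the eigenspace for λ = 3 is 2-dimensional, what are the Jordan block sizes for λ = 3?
Block sizes for λ = 3: [3, 1]

Step 1 — from the characteristic polynomial, algebraic multiplicity of λ = 3 is 4. From dim ker(M − (3)·I) = 2, there are exactly 2 Jordan blocks for λ = 3.
Step 2 — from the minimal polynomial, the factor (x − 3)^3 tells us the largest block for λ = 3 has size 3.
Step 3 — with total size 4, 2 blocks, and largest block 3, the block sizes (in nonincreasing order) are [3, 1].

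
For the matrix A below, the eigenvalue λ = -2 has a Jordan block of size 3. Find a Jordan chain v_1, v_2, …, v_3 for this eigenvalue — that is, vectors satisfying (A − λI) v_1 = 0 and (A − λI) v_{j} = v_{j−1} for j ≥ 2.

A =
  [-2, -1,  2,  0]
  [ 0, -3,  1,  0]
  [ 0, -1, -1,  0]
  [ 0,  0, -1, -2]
A Jordan chain for λ = -2 of length 3:
v_1 = (-1, 0, 0, 1)ᵀ
v_2 = (-1, -1, -1, 0)ᵀ
v_3 = (0, 1, 0, 0)ᵀ

Let N = A − (-2)·I. We want v_3 with N^3 v_3 = 0 but N^2 v_3 ≠ 0; then v_{j-1} := N · v_j for j = 3, …, 2.

Pick v_3 = (0, 1, 0, 0)ᵀ.
Then v_2 = N · v_3 = (-1, -1, -1, 0)ᵀ.
Then v_1 = N · v_2 = (-1, 0, 0, 1)ᵀ.

Sanity check: (A − (-2)·I) v_1 = (0, 0, 0, 0)ᵀ = 0. ✓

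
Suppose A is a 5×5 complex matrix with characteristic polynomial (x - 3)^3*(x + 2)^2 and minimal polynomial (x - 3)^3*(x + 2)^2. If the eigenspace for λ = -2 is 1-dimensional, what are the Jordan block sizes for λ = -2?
Block sizes for λ = -2: [2]

Step 1 — from the characteristic polynomial, algebraic multiplicity of λ = -2 is 2. From dim ker(A − (-2)·I) = 1, there are exactly 1 Jordan blocks for λ = -2.
Step 2 — from the minimal polynomial, the factor (x + 2)^2 tells us the largest block for λ = -2 has size 2.
Step 3 — with total size 2, 1 blocks, and largest block 2, the block sizes (in nonincreasing order) are [2].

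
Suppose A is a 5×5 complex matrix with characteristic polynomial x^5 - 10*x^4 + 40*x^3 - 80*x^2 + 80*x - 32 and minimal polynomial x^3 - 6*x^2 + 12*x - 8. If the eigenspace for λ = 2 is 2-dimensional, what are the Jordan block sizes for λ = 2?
Block sizes for λ = 2: [3, 2]

Step 1 — from the characteristic polynomial, algebraic multiplicity of λ = 2 is 5. From dim ker(A − (2)·I) = 2, there are exactly 2 Jordan blocks for λ = 2.
Step 2 — from the minimal polynomial, the factor (x − 2)^3 tells us the largest block for λ = 2 has size 3.
Step 3 — with total size 5, 2 blocks, and largest block 3, the block sizes (in nonincreasing order) are [3, 2].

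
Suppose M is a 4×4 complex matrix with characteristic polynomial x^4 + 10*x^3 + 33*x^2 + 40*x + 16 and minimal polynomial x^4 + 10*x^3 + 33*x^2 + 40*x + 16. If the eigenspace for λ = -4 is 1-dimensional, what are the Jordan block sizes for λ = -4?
Block sizes for λ = -4: [2]

Step 1 — from the characteristic polynomial, algebraic multiplicity of λ = -4 is 2. From dim ker(M − (-4)·I) = 1, there are exactly 1 Jordan blocks for λ = -4.
Step 2 — from the minimal polynomial, the factor (x + 4)^2 tells us the largest block for λ = -4 has size 2.
Step 3 — with total size 2, 1 blocks, and largest block 2, the block sizes (in nonincreasing order) are [2].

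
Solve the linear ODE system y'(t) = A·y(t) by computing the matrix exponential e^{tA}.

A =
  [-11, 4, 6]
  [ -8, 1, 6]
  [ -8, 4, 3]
e^{tA} =
  [-4*exp(-t) + 5*exp(-3*t), 2*exp(-t) - 2*exp(-3*t), 3*exp(-t) - 3*exp(-3*t)]
  [-4*exp(-t) + 4*exp(-3*t), 2*exp(-t) - exp(-3*t), 3*exp(-t) - 3*exp(-3*t)]
  [-4*exp(-t) + 4*exp(-3*t), 2*exp(-t) - 2*exp(-3*t), 3*exp(-t) - 2*exp(-3*t)]

Strategy: write A = P · J · P⁻¹ where J is a Jordan canonical form, so e^{tA} = P · e^{tJ} · P⁻¹, and e^{tJ} can be computed block-by-block.

A has Jordan form
J =
  [-3,  0,  0]
  [ 0, -3,  0]
  [ 0,  0, -1]
(up to reordering of blocks).

Per-block formulas:
  For a 1×1 block at λ = -1: exp(t · [-1]) = [e^(-1t)].
  For a 1×1 block at λ = -3: exp(t · [-3]) = [e^(-3t)].

After assembling e^{tJ} and conjugating by P, we get:

e^{tA} =
  [-4*exp(-t) + 5*exp(-3*t), 2*exp(-t) - 2*exp(-3*t), 3*exp(-t) - 3*exp(-3*t)]
  [-4*exp(-t) + 4*exp(-3*t), 2*exp(-t) - exp(-3*t), 3*exp(-t) - 3*exp(-3*t)]
  [-4*exp(-t) + 4*exp(-3*t), 2*exp(-t) - 2*exp(-3*t), 3*exp(-t) - 2*exp(-3*t)]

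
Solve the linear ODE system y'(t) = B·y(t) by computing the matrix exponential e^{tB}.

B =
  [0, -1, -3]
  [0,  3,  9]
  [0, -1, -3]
e^{tB} =
  [1, -t, -3*t]
  [0, 3*t + 1, 9*t]
  [0, -t, 1 - 3*t]

Strategy: write B = P · J · P⁻¹ where J is a Jordan canonical form, so e^{tB} = P · e^{tJ} · P⁻¹, and e^{tJ} can be computed block-by-block.

B has Jordan form
J =
  [0, 1, 0]
  [0, 0, 0]
  [0, 0, 0]
(up to reordering of blocks).

Per-block formulas:
  For a 1×1 block at λ = 0: exp(t · [0]) = [e^(0t)].
  For a 2×2 Jordan block J_2(0): exp(t · J_2(0)) = e^(0t)·(I + t·N), where N is the 2×2 nilpotent shift.

After assembling e^{tJ} and conjugating by P, we get:

e^{tB} =
  [1, -t, -3*t]
  [0, 3*t + 1, 9*t]
  [0, -t, 1 - 3*t]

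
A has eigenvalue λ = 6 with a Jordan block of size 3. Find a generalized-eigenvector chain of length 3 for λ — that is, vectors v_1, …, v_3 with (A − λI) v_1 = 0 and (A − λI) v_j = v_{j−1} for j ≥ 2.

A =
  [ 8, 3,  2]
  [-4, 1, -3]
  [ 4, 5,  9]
A Jordan chain for λ = 6 of length 3:
v_1 = (1, -2, 2)ᵀ
v_2 = (3, -5, 5)ᵀ
v_3 = (0, 1, 0)ᵀ

Let N = A − (6)·I. We want v_3 with N^3 v_3 = 0 but N^2 v_3 ≠ 0; then v_{j-1} := N · v_j for j = 3, …, 2.

Pick v_3 = (0, 1, 0)ᵀ.
Then v_2 = N · v_3 = (3, -5, 5)ᵀ.
Then v_1 = N · v_2 = (1, -2, 2)ᵀ.

Sanity check: (A − (6)·I) v_1 = (0, 0, 0)ᵀ = 0. ✓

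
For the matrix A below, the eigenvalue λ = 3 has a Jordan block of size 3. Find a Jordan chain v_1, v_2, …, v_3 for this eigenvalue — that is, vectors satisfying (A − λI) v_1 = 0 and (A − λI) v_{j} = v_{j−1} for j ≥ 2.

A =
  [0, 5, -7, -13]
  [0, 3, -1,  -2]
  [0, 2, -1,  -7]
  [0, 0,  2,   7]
A Jordan chain for λ = 3 of length 3:
v_1 = (-2, -2, -8, 4)ᵀ
v_2 = (-4, 0, 2, 0)ᵀ
v_3 = (3, 1, 0, 0)ᵀ

Let N = A − (3)·I. We want v_3 with N^3 v_3 = 0 but N^2 v_3 ≠ 0; then v_{j-1} := N · v_j for j = 3, …, 2.

Pick v_3 = (3, 1, 0, 0)ᵀ.
Then v_2 = N · v_3 = (-4, 0, 2, 0)ᵀ.
Then v_1 = N · v_2 = (-2, -2, -8, 4)ᵀ.

Sanity check: (A − (3)·I) v_1 = (0, 0, 0, 0)ᵀ = 0. ✓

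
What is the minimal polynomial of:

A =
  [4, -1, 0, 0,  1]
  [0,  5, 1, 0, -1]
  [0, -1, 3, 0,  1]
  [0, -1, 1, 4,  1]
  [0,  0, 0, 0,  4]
x^3 - 12*x^2 + 48*x - 64

The characteristic polynomial is χ_A(x) = (x - 4)^5, so the eigenvalues are known. The minimal polynomial is
  m_A(x) = Π_λ (x − λ)^{k_λ}
where k_λ is the size of the *largest* Jordan block for λ (equivalently, the smallest k with (A − λI)^k v = 0 for every generalised eigenvector v of λ).

  λ = 4: largest Jordan block has size 3, contributing (x − 4)^3

So m_A(x) = (x - 4)^3 = x^3 - 12*x^2 + 48*x - 64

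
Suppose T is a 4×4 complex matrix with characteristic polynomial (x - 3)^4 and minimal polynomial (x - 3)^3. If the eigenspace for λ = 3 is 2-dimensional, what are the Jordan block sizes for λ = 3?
Block sizes for λ = 3: [3, 1]

Step 1 — from the characteristic polynomial, algebraic multiplicity of λ = 3 is 4. From dim ker(T − (3)·I) = 2, there are exactly 2 Jordan blocks for λ = 3.
Step 2 — from the minimal polynomial, the factor (x − 3)^3 tells us the largest block for λ = 3 has size 3.
Step 3 — with total size 4, 2 blocks, and largest block 3, the block sizes (in nonincreasing order) are [3, 1].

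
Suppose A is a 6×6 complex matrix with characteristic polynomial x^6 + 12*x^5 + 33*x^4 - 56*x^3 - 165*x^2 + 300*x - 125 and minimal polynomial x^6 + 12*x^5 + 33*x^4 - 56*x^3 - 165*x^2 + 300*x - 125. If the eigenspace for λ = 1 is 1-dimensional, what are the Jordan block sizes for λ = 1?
Block sizes for λ = 1: [3]

Step 1 — from the characteristic polynomial, algebraic multiplicity of λ = 1 is 3. From dim ker(A − (1)·I) = 1, there are exactly 1 Jordan blocks for λ = 1.
Step 2 — from the minimal polynomial, the factor (x − 1)^3 tells us the largest block for λ = 1 has size 3.
Step 3 — with total size 3, 1 blocks, and largest block 3, the block sizes (in nonincreasing order) are [3].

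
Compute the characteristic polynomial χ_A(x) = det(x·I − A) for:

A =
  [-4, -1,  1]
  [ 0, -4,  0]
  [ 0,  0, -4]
x^3 + 12*x^2 + 48*x + 64

Expanding det(x·I − A) (e.g. by cofactor expansion or by noting that A is similar to its Jordan form J, which has the same characteristic polynomial as A) gives
  χ_A(x) = x^3 + 12*x^2 + 48*x + 64
which factors as (x + 4)^3. The eigenvalues (with algebraic multiplicities) are λ = -4 with multiplicity 3.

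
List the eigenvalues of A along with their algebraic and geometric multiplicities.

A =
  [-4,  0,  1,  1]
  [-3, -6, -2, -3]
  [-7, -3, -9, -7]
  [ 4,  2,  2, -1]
λ = -5: alg = 4, geom = 2

Step 1 — factor the characteristic polynomial to read off the algebraic multiplicities:
  χ_A(x) = (x + 5)^4

Step 2 — compute geometric multiplicities via the rank-nullity identity g(λ) = n − rank(A − λI):
  rank(A − (-5)·I) = 2, so dim ker(A − (-5)·I) = n − 2 = 2

Summary:
  λ = -5: algebraic multiplicity = 4, geometric multiplicity = 2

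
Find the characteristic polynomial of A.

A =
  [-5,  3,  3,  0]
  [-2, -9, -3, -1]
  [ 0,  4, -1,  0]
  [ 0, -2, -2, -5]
x^4 + 20*x^3 + 150*x^2 + 500*x + 625

Expanding det(x·I − A) (e.g. by cofactor expansion or by noting that A is similar to its Jordan form J, which has the same characteristic polynomial as A) gives
  χ_A(x) = x^4 + 20*x^3 + 150*x^2 + 500*x + 625
which factors as (x + 5)^4. The eigenvalues (with algebraic multiplicities) are λ = -5 with multiplicity 4.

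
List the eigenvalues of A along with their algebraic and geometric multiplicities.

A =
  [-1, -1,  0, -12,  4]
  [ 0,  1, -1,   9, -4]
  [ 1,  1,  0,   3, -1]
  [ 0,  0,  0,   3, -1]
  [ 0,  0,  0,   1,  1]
λ = 0: alg = 3, geom = 1; λ = 2: alg = 2, geom = 1

Step 1 — factor the characteristic polynomial to read off the algebraic multiplicities:
  χ_A(x) = x^3*(x - 2)^2

Step 2 — compute geometric multiplicities via the rank-nullity identity g(λ) = n − rank(A − λI):
  rank(A − (0)·I) = 4, so dim ker(A − (0)·I) = n − 4 = 1
  rank(A − (2)·I) = 4, so dim ker(A − (2)·I) = n − 4 = 1

Summary:
  λ = 0: algebraic multiplicity = 3, geometric multiplicity = 1
  λ = 2: algebraic multiplicity = 2, geometric multiplicity = 1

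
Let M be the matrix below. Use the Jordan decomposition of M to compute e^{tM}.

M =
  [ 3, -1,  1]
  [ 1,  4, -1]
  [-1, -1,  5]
e^{tM} =
  [-t^2*exp(4*t)/2 - t*exp(4*t) + exp(4*t), -t*exp(4*t), t^2*exp(4*t)/2 + t*exp(4*t)]
  [t*exp(4*t), exp(4*t), -t*exp(4*t)]
  [-t^2*exp(4*t)/2 - t*exp(4*t), -t*exp(4*t), t^2*exp(4*t)/2 + t*exp(4*t) + exp(4*t)]

Strategy: write M = P · J · P⁻¹ where J is a Jordan canonical form, so e^{tM} = P · e^{tJ} · P⁻¹, and e^{tJ} can be computed block-by-block.

M has Jordan form
J =
  [4, 1, 0]
  [0, 4, 1]
  [0, 0, 4]
(up to reordering of blocks).

Per-block formulas:
  For a 3×3 Jordan block J_3(4): exp(t · J_3(4)) = e^(4t)·(I + t·N + (t^2/2)·N^2), where N is the 3×3 nilpotent shift.

After assembling e^{tJ} and conjugating by P, we get:

e^{tM} =
  [-t^2*exp(4*t)/2 - t*exp(4*t) + exp(4*t), -t*exp(4*t), t^2*exp(4*t)/2 + t*exp(4*t)]
  [t*exp(4*t), exp(4*t), -t*exp(4*t)]
  [-t^2*exp(4*t)/2 - t*exp(4*t), -t*exp(4*t), t^2*exp(4*t)/2 + t*exp(4*t) + exp(4*t)]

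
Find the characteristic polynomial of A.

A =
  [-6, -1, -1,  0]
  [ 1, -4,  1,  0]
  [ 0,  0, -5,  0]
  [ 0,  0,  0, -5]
x^4 + 20*x^3 + 150*x^2 + 500*x + 625

Expanding det(x·I − A) (e.g. by cofactor expansion or by noting that A is similar to its Jordan form J, which has the same characteristic polynomial as A) gives
  χ_A(x) = x^4 + 20*x^3 + 150*x^2 + 500*x + 625
which factors as (x + 5)^4. The eigenvalues (with algebraic multiplicities) are λ = -5 with multiplicity 4.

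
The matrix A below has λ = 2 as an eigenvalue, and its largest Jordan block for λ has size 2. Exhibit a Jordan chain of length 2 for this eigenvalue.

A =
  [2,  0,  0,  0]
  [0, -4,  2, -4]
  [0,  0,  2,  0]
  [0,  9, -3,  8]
A Jordan chain for λ = 2 of length 2:
v_1 = (0, -6, 0, 9)ᵀ
v_2 = (0, 1, 0, 0)ᵀ

Let N = A − (2)·I. We want v_2 with N^2 v_2 = 0 but N^1 v_2 ≠ 0; then v_{j-1} := N · v_j for j = 2, …, 2.

Pick v_2 = (0, 1, 0, 0)ᵀ.
Then v_1 = N · v_2 = (0, -6, 0, 9)ᵀ.

Sanity check: (A − (2)·I) v_1 = (0, 0, 0, 0)ᵀ = 0. ✓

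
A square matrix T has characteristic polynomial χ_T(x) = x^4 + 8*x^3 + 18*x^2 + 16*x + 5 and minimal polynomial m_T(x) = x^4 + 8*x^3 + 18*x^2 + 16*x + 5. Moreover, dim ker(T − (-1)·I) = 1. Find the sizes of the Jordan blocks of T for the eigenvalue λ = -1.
Block sizes for λ = -1: [3]

Step 1 — from the characteristic polynomial, algebraic multiplicity of λ = -1 is 3. From dim ker(T − (-1)·I) = 1, there are exactly 1 Jordan blocks for λ = -1.
Step 2 — from the minimal polynomial, the factor (x + 1)^3 tells us the largest block for λ = -1 has size 3.
Step 3 — with total size 3, 1 blocks, and largest block 3, the block sizes (in nonincreasing order) are [3].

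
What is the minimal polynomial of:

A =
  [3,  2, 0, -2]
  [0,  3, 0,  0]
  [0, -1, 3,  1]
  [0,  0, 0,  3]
x^2 - 6*x + 9

The characteristic polynomial is χ_A(x) = (x - 3)^4, so the eigenvalues are known. The minimal polynomial is
  m_A(x) = Π_λ (x − λ)^{k_λ}
where k_λ is the size of the *largest* Jordan block for λ (equivalently, the smallest k with (A − λI)^k v = 0 for every generalised eigenvector v of λ).

  λ = 3: largest Jordan block has size 2, contributing (x − 3)^2

So m_A(x) = (x - 3)^2 = x^2 - 6*x + 9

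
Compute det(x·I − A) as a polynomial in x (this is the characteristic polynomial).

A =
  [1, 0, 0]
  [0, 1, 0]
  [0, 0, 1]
x^3 - 3*x^2 + 3*x - 1

Expanding det(x·I − A) (e.g. by cofactor expansion or by noting that A is similar to its Jordan form J, which has the same characteristic polynomial as A) gives
  χ_A(x) = x^3 - 3*x^2 + 3*x - 1
which factors as (x - 1)^3. The eigenvalues (with algebraic multiplicities) are λ = 1 with multiplicity 3.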